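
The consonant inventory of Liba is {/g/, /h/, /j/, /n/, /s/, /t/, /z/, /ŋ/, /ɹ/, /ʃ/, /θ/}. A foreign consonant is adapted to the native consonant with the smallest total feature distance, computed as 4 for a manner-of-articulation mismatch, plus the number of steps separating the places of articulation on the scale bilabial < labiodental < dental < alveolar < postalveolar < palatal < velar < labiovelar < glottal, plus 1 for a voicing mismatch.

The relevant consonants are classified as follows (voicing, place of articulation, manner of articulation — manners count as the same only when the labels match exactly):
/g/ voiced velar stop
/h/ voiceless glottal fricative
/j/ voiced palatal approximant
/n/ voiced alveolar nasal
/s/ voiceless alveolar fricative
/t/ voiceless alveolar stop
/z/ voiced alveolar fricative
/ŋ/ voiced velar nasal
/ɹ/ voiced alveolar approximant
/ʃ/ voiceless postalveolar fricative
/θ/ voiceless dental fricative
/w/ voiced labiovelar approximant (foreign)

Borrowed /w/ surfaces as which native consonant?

j

/j/ is closest: same manner (approximant), place distance 2 (labiovelar→palatal), same voicing; total 2. Next closest is /ɹ/ at distance 4.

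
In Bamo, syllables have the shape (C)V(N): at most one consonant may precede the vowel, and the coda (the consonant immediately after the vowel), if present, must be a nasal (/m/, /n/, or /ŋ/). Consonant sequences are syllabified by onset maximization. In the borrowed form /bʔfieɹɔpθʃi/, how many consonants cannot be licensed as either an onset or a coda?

4

Under (C)V(N), the unsyllabifiable consonants are /b/, /ʔ/, /p/, /θ/ (only a nasal (/m/, /n/, or /ŋ/) is licensed in coda position; onsets are limited to one consonant).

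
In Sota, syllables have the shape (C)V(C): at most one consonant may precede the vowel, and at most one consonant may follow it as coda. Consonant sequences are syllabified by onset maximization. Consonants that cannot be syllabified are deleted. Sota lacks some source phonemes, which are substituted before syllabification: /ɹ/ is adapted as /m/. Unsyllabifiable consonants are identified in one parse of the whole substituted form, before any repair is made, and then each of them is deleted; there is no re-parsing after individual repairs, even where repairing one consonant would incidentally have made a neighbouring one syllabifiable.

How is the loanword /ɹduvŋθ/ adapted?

Substitution: /ɹ/ → /m/, giving /mduvŋθ/.
The consonants /m/, /ŋ/, /θ/ cannot be parsed into a legal (C)V(C) syllable (at most one coda consonant is licensed; onsets are limited to one consonant).
Deletion applies to /m/, /ŋ/, /θ/.

duv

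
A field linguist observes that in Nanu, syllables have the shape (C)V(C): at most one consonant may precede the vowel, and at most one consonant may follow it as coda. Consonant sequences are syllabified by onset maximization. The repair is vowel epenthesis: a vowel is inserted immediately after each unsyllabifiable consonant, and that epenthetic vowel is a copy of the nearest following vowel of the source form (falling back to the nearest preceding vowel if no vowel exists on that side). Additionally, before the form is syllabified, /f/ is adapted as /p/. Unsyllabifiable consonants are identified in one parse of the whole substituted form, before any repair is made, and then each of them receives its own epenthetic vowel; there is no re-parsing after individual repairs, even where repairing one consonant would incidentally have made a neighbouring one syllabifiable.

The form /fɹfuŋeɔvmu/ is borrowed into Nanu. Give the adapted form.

puɹupuŋeɔvmu

Substitution: /f/ → /p/, giving /pɹpuŋeɔvmu/.
Syllabifying with onset maximization leaves /p/, /ɹ/ stranded (at most one coda consonant is licensed; onsets are limited to one consonant).
Epenthesis after each stranded consonant: /p/ → /pu/, /ɹ/ → /ɹu/.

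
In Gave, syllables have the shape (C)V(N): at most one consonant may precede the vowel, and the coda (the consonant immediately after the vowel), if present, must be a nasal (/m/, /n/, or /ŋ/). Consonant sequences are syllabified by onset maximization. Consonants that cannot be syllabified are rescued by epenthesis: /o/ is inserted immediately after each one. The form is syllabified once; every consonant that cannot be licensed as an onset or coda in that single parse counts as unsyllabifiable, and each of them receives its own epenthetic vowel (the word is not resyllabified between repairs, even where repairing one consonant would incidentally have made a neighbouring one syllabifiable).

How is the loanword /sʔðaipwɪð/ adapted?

Syllabifying with onset maximization leaves /s/, /ʔ/, /p/, /ð/ stranded (only a nasal (/m/, /n/, or /ŋ/) is licensed in coda position; onsets are limited to one consonant).
Inserting the epenthetic vowel yields /s/ → /so/, /ʔ/ → /ʔo/, /p/ → /po/, /ð/ → /ðo/.

soʔoðaipowɪðo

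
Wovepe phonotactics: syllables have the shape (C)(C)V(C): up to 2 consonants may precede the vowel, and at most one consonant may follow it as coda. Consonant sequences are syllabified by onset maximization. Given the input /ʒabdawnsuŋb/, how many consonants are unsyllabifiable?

1

Syllabifying with onset maximization leaves /b/ stranded (at most one coda consonant is licensed; onsets may contain at most 2 consonants).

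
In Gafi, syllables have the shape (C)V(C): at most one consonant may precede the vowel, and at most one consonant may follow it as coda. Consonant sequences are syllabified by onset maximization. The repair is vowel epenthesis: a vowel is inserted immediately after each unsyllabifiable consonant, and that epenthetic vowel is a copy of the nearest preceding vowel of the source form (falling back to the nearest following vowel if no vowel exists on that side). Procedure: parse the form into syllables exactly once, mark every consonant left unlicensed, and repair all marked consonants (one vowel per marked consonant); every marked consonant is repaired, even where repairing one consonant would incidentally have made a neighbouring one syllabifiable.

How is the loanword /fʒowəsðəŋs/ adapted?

Syllabifying with onset maximization leaves /f/, /s/ stranded (at most one coda consonant is licensed; onsets are limited to one consonant).
Epenthesis after each stranded consonant: /f/ → /fo/, /s/ → /sə/.

foʒowəsðəŋsə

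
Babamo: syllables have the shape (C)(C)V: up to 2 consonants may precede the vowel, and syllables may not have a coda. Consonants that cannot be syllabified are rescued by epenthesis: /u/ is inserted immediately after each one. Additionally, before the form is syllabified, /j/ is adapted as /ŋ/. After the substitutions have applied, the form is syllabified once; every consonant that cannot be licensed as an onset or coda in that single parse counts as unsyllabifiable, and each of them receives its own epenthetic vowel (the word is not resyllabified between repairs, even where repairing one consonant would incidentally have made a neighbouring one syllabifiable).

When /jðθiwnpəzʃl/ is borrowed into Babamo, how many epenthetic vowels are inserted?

After substitution the input is /ŋðθiwnpəzʃl/.
The unsyllabifiable consonants are /ŋ/, /w/, /z/, /ʃ/, /l/; each receives one epenthetic vowel.

5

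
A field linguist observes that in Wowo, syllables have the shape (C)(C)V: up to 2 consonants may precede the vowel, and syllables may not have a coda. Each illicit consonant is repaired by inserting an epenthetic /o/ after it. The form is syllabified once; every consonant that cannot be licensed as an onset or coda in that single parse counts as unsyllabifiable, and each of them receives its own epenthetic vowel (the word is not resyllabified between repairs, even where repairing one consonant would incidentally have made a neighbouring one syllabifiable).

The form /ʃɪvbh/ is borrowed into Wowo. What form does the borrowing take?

Under (C)(C)V, the unsyllabifiable consonants are /v/, /b/, /h/ (no codas are permitted; onsets may contain at most 2 consonants).
Inserting the epenthetic vowel yields /v/ → /vo/, /b/ → /bo/, /h/ → /ho/.

ʃɪvoboho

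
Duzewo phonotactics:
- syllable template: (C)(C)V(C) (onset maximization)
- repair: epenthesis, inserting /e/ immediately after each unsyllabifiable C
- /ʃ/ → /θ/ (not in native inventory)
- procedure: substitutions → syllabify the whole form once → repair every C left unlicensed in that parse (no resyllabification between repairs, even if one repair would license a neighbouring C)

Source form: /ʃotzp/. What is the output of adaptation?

Substitution: /ʃ/ → /θ/, giving /θotzp/.
Under (C)(C)V(C), the unsyllabifiable consonants are /z/, /p/ (at most one coda consonant is licensed; onsets may contain at most 2 consonants).
Epenthesis after each stranded consonant: /z/ → /ze/, /p/ → /pe/.

θotzepe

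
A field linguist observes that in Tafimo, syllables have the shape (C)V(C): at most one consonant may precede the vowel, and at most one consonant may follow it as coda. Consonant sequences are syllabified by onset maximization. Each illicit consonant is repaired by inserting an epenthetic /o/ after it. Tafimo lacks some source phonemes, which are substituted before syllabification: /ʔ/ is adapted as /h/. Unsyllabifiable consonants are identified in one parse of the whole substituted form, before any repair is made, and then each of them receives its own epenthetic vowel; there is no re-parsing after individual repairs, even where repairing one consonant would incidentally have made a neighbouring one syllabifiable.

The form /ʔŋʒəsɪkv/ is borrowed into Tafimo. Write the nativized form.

hoŋoʒəsɪkvo

Substitution: /ʔ/ → /h/, giving /hŋʒəsɪkv/.
Under (C)V(C), the unsyllabifiable consonants are /h/, /ŋ/, /v/ (at most one coda consonant is licensed; onsets are limited to one consonant).
Each unlicensed consonant becomes the onset of a new syllable: /h/ → /ho/, /ŋ/ → /ŋo/, /v/ → /vo/.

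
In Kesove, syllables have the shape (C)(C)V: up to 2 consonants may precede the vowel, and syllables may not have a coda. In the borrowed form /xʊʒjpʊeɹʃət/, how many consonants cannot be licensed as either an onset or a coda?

2

Under (C)(C)V, the unsyllabifiable consonants are /ʒ/, /t/ (no codas are permitted; onsets may contain at most 2 consonants).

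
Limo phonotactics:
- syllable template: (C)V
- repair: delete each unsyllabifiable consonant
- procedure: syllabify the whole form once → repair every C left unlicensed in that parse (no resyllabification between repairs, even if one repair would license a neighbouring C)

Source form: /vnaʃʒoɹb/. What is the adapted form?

Syllabifying with onset maximization leaves /v/, /ʃ/, /ɹ/, /b/ stranded (no codas are permitted; onsets are limited to one consonant).
Each unlicensed consonant is deleted: /v/, /ʃ/, /ɹ/, /b/.

naʒo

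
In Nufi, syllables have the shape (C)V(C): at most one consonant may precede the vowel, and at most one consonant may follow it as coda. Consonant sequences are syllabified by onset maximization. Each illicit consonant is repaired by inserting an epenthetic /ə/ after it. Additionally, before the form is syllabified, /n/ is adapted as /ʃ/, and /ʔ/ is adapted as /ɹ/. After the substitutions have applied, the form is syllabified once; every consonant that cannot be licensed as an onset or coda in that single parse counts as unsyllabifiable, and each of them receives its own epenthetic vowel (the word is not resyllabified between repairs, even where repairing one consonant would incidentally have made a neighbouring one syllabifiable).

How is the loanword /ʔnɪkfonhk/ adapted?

Substitution: /ʔ/ → /ɹ/, /n/ → /ʃ/, giving /ɹʃɪkfoʃhk/.
Syllabifying with onset maximization leaves /ɹ/, /h/, /k/ stranded (at most one coda consonant is licensed; onsets are limited to one consonant).
Inserting the epenthetic vowel yields /ɹ/ → /ɹə/, /h/ → /hə/, /k/ → /kə/.

ɹəʃɪkfoʃhəkə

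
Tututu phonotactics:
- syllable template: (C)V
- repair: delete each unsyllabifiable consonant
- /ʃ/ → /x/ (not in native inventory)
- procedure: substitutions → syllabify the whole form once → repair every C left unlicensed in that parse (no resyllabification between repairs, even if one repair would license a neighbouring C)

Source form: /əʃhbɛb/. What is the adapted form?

Substitution: /ʃ/ → /x/, giving /əxhbɛb/.
Under (C)V, the unsyllabifiable consonants are /x/, /h/, /b/ (no codas are permitted; onsets are limited to one consonant).
Deleting the stranded consonants removes /x/, /h/, /b/.

əbɛ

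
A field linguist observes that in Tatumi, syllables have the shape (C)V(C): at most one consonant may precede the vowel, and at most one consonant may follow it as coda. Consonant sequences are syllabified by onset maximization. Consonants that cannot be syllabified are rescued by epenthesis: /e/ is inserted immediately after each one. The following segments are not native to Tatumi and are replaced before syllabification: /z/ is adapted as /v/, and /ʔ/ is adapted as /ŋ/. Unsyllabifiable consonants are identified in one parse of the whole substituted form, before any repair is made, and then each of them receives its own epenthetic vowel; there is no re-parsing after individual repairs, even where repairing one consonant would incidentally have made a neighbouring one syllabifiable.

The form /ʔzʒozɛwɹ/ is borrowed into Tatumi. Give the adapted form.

ŋeveʒovɛwɹe

Substitution: /ʔ/ → /ŋ/, /z/ → /v/, giving /ŋvʒovɛwɹ/.
Syllabifying with onset maximization leaves /ŋ/, /v/, /ɹ/ stranded (at most one coda consonant is licensed; onsets are limited to one consonant).
Inserting the epenthetic vowel yields /ŋ/ → /ŋe/, /v/ → /ve/, /ɹ/ → /ɹe/.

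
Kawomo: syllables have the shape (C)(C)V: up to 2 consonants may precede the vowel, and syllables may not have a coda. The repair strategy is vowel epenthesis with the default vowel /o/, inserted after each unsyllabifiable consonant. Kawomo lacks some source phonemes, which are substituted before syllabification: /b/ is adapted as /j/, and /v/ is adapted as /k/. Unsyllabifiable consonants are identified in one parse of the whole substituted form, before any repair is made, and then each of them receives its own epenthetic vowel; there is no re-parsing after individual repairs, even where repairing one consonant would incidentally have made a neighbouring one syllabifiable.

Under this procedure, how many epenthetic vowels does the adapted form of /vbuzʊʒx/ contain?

After substitution the input is /kjuzʊʒx/.
The unsyllabifiable consonants are /ʒ/, /x/; each receives one epenthetic vowel.

2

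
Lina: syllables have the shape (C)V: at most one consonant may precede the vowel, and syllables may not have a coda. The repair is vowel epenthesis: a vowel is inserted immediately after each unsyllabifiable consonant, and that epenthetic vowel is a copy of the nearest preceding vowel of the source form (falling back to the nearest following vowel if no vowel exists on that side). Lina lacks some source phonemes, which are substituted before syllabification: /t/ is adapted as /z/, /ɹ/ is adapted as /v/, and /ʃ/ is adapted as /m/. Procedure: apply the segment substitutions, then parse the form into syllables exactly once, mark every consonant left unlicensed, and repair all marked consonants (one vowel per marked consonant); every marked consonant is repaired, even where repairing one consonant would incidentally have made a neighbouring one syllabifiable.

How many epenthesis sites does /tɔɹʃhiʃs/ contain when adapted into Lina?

After substitution the input is /zɔvmhims/.
The unsyllabifiable consonants are /v/, /m/, /m/, /s/; each receives one epenthetic vowel.

4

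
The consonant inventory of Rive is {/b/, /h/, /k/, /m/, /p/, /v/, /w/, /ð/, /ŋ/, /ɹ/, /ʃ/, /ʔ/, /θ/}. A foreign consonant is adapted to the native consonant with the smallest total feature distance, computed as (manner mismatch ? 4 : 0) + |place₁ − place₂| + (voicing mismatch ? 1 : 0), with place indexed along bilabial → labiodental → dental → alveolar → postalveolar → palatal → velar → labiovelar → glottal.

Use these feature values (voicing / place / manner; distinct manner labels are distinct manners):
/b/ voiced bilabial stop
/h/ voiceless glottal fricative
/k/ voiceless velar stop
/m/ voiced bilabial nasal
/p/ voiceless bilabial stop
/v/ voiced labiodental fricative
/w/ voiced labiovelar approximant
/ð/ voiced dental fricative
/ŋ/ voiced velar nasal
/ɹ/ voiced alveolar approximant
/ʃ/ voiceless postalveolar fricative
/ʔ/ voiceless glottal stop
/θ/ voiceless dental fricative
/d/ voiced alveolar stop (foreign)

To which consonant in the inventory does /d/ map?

/b/ is closest: same manner (stop), place distance 3 (alveolar→bilabial), same voicing; total 3. Next closest is /k/ at distance 4.

b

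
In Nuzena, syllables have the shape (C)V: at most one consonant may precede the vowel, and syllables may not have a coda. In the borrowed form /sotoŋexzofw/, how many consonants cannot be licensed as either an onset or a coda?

Syllabifying with onset maximization leaves /x/, /f/, /w/ stranded (no codas are permitted; onsets are limited to one consonant).

3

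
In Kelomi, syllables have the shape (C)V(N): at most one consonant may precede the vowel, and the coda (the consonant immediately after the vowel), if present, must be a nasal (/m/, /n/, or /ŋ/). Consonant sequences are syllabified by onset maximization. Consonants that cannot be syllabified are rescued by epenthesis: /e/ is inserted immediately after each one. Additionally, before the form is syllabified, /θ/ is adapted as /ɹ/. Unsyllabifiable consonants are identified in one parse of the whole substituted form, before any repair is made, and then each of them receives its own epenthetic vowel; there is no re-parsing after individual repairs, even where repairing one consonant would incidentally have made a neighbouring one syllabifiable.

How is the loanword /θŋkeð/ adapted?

ɹeŋekeðe

Substitution: /θ/ → /ɹ/, giving /ɹŋkeð/.
Under (C)V(N), the unsyllabifiable consonants are /ɹ/, /ŋ/, /ð/ (only a nasal (/m/, /n/, or /ŋ/) is licensed in coda position; onsets are limited to one consonant).
Epenthesis after each stranded consonant: /ɹ/ → /ɹe/, /ŋ/ → /ŋe/, /ð/ → /ðe/.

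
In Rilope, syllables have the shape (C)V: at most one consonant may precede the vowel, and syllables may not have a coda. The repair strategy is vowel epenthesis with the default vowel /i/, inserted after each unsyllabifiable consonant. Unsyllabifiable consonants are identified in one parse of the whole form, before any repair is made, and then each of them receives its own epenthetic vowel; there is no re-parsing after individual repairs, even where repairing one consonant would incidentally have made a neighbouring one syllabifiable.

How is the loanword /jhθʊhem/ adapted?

Syllabifying with onset maximization leaves /j/, /h/, /m/ stranded (no codas are permitted; onsets are limited to one consonant).
Inserting the epenthetic vowel yields /j/ → /ji/, /h/ → /hi/, /m/ → /mi/.

jihiθʊhemi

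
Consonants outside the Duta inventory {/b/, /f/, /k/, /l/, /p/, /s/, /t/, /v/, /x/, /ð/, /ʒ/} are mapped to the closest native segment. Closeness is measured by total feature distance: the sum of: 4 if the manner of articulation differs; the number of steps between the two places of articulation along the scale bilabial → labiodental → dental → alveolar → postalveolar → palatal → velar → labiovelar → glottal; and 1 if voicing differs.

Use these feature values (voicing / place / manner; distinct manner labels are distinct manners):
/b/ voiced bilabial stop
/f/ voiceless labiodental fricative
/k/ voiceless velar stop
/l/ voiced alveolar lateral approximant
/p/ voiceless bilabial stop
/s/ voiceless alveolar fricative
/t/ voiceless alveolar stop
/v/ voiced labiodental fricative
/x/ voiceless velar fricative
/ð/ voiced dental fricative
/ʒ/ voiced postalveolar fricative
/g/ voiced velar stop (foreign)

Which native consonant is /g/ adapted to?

k

/k/ is closest: same manner (stop), place distance 0 (velar→velar), voicing differs (+1); total 1. Next closest is /t/ at distance 4.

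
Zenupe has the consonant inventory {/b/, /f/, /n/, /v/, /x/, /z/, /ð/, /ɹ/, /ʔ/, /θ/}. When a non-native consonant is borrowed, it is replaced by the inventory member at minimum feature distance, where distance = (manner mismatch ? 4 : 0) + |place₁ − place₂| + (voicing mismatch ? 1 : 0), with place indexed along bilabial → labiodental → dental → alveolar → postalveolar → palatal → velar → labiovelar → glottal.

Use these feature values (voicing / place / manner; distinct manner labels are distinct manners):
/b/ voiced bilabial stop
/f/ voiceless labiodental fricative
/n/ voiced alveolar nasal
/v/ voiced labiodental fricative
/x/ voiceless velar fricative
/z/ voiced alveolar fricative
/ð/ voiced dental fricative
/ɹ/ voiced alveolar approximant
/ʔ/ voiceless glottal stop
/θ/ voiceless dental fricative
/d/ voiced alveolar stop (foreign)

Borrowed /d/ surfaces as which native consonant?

b

/b/ is closest: same manner (stop), place distance 3 (alveolar→bilabial), same voicing; total 3. Next closest is /n/ at distance 4.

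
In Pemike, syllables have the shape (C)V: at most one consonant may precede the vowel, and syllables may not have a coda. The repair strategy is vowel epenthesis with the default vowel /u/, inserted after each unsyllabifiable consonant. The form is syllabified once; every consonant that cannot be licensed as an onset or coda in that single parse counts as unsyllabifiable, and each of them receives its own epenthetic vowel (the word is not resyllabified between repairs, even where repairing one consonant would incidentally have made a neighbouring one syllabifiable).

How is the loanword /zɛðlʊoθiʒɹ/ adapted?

zɛðulʊoθiʒuɹu

The consonants /ð/, /ʒ/, /ɹ/ cannot be parsed into a legal (C)V syllable (no codas are permitted; onsets are limited to one consonant).
Each unlicensed consonant becomes the onset of a new syllable: /ð/ → /ðu/, /ʒ/ → /ʒu/, /ɹ/ → /ɹu/.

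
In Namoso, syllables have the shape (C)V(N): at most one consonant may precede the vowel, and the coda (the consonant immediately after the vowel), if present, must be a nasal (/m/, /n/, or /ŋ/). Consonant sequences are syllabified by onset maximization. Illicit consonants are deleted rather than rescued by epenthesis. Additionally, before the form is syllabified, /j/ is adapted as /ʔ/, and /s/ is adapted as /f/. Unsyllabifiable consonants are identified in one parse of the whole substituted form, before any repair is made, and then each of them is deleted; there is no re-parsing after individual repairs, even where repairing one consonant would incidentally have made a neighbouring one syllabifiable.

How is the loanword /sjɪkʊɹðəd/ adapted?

Substitution: /s/ → /f/, /j/ → /ʔ/, giving /fʔɪkʊɹðəd/.
The consonants /f/, /ɹ/, /d/ cannot be parsed into a legal (C)V(N) syllable (only a nasal (/m/, /n/, or /ŋ/) is licensed in coda position; onsets are limited to one consonant).
Deletion applies to /f/, /ɹ/, /d/.

ʔɪkʊðə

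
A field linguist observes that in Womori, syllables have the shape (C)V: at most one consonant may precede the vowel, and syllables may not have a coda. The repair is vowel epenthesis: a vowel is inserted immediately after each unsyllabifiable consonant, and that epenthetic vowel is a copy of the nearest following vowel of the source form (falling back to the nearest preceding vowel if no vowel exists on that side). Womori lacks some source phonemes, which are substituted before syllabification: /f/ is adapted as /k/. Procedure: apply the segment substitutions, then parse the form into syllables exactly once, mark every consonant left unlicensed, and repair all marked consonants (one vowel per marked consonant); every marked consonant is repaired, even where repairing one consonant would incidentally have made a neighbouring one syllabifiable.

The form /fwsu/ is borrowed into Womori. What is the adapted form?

Substitution: /f/ → /k/, giving /kwsu/.
Syllabifying with onset maximization leaves /k/, /w/ stranded (no codas are permitted; onsets are limited to one consonant).
Inserting the epenthetic vowel yields /k/ → /ku/, /w/ → /wu/.

kuwusu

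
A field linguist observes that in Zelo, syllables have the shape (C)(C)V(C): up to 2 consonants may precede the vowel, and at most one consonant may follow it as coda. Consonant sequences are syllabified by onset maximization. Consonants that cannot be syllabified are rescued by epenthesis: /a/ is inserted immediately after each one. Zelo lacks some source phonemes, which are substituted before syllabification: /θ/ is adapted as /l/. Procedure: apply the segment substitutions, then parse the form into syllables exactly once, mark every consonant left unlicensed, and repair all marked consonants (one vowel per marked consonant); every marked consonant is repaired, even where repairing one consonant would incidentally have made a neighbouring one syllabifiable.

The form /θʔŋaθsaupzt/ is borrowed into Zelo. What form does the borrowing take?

Substitution: /θ/ → /l/, giving /lʔŋalsaupzt/.
Under (C)(C)V(C), the unsyllabifiable consonants are /l/, /z/, /t/ (at most one coda consonant is licensed; onsets may contain at most 2 consonants).
Each unlicensed consonant becomes the onset of a new syllable: /l/ → /la/, /z/ → /za/, /t/ → /ta/.

laʔŋalsaupzata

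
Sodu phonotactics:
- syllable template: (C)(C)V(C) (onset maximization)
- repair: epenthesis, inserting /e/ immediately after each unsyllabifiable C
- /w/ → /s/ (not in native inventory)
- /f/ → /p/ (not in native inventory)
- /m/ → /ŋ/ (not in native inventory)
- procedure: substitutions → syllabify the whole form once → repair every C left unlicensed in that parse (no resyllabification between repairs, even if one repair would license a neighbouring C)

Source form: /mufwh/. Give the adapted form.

Substitution: /m/ → /ŋ/, /f/ → /p/, /w/ → /s/, giving /ŋupsh/.
Under (C)(C)V(C), the unsyllabifiable consonants are /s/, /h/ (at most one coda consonant is licensed; onsets may contain at most 2 consonants).
Each unlicensed consonant becomes the onset of a new syllable: /s/ → /se/, /h/ → /he/.

ŋupsehe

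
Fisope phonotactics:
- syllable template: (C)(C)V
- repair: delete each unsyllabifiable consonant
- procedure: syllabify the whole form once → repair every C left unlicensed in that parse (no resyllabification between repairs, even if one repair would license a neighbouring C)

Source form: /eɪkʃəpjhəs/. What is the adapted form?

eɪkʃəjhə

Syllabifying with onset maximization leaves /p/, /s/ stranded (no codas are permitted; onsets may contain at most 2 consonants).
Deletion applies to /p/, /s/.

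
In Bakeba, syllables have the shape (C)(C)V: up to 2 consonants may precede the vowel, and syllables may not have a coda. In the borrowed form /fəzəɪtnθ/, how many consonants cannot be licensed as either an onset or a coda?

3

Under (C)(C)V, the unsyllabifiable consonants are /t/, /n/, /θ/ (no codas are permitted; onsets may contain at most 2 consonants).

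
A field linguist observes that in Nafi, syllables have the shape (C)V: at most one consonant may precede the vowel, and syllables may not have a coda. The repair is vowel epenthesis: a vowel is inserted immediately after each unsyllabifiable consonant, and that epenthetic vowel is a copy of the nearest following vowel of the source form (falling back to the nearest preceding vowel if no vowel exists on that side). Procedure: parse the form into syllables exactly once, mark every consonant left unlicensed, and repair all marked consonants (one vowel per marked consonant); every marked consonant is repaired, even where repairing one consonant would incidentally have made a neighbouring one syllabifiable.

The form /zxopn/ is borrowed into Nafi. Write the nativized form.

The consonants /z/, /p/, /n/ cannot be parsed into a legal (C)V syllable (no codas are permitted; onsets are limited to one consonant).
Each unlicensed consonant becomes the onset of a new syllable: /z/ → /zo/, /p/ → /po/, /n/ → /no/.

zoxopono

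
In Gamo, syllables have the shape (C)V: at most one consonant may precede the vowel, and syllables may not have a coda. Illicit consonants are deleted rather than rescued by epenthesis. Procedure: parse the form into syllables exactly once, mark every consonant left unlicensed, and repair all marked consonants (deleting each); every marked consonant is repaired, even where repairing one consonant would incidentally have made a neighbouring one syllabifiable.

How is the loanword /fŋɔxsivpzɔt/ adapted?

Under (C)V, the unsyllabifiable consonants are /f/, /x/, /v/, /p/, /t/ (no codas are permitted; onsets are limited to one consonant).
Deletion applies to /f/, /x/, /v/, /p/, /t/.

ŋɔsizɔ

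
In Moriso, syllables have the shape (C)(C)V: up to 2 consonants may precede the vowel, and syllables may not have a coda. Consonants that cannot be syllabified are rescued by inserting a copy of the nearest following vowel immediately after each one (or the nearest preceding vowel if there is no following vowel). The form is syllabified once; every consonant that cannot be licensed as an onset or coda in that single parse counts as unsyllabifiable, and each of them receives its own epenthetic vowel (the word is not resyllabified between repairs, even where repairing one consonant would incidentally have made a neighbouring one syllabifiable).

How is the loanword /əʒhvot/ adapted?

The consonants /ʒ/, /t/ cannot be parsed into a legal (C)(C)V syllable (no codas are permitted; onsets may contain at most 2 consonants).
Inserting the epenthetic vowel yields /ʒ/ → /ʒo/, /t/ → /to/.

əʒohvoto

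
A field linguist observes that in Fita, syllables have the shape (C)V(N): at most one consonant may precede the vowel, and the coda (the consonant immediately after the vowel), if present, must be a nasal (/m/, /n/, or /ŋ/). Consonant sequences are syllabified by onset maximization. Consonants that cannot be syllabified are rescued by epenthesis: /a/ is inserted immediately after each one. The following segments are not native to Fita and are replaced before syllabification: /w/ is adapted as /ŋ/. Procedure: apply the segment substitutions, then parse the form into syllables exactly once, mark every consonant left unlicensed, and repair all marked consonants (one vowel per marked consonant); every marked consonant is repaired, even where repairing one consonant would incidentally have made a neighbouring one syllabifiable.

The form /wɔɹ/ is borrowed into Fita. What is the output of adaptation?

Substitution: /w/ → /ŋ/, giving /ŋɔɹ/.
Syllabifying with onset maximization leaves /ɹ/ stranded (only a nasal (/m/, /n/, or /ŋ/) is licensed in coda position; onsets are limited to one consonant).
Each unlicensed consonant becomes the onset of a new syllable: /ɹ/ → /ɹa/.

ŋɔɹa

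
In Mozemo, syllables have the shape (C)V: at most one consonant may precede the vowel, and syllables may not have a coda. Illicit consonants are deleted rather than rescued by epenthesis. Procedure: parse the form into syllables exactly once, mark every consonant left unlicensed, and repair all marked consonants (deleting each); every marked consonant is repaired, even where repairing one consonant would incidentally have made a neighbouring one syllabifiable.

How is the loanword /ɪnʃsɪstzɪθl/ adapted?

The consonants /n/, /ʃ/, /s/, /t/, /θ/, /l/ cannot be parsed into a legal (C)V syllable (no codas are permitted; onsets are limited to one consonant).
Each unlicensed consonant is deleted: /n/, /ʃ/, /s/, /t/, /θ/, /l/.

ɪsɪzɪ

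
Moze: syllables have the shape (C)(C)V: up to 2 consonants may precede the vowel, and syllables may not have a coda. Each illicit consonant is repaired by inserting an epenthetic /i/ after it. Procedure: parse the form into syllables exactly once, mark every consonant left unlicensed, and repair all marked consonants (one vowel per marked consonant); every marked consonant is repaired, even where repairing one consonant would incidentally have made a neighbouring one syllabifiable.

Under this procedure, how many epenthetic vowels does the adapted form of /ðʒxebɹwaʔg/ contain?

4

The unsyllabifiable consonants are /ð/, /b/, /ʔ/, /g/; each receives one epenthetic vowel.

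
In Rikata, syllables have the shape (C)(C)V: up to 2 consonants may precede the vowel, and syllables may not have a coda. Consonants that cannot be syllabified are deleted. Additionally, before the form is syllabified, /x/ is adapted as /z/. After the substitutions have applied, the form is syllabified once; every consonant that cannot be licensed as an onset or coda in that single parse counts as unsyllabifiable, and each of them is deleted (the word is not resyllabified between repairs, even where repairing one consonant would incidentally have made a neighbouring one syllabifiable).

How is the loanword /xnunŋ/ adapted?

Substitution: /x/ → /z/, giving /znunŋ/.
The consonants /n/, /ŋ/ cannot be parsed into a legal (C)(C)V syllable (no codas are permitted; onsets may contain at most 2 consonants).
Deletion applies to /n/, /ŋ/.

znu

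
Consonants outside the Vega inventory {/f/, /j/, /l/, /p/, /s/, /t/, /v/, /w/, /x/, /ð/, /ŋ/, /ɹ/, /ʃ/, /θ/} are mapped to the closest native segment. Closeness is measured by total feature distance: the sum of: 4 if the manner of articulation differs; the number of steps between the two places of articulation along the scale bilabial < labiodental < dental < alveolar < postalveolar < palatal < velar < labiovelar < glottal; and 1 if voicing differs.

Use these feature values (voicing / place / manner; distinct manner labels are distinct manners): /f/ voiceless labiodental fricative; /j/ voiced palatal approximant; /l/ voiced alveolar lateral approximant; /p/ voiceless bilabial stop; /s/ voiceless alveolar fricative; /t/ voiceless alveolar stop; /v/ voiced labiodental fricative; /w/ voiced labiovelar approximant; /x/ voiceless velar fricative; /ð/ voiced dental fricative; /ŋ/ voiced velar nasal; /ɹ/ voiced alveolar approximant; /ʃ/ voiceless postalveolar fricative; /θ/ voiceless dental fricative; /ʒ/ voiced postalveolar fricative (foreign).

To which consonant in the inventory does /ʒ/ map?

ʃ

/ʃ/ is closest: same manner (fricative), place distance 0 (postalveolar→postalveolar), voicing differs (+1); total 1. Next closest is /s/ at distance 2.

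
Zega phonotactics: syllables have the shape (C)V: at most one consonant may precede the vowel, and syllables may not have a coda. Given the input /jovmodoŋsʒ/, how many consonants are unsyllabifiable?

Under (C)V, the unsyllabifiable consonants are /v/, /ŋ/, /s/, /ʒ/ (no codas are permitted; onsets are limited to one consonant).

4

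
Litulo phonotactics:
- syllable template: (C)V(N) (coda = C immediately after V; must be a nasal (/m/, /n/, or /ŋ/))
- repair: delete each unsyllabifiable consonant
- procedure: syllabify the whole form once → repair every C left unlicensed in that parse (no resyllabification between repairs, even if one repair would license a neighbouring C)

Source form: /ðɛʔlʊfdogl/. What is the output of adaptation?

The consonants /ʔ/, /f/, /g/, /l/ cannot be parsed into a legal (C)V(N) syllable (only a nasal (/m/, /n/, or /ŋ/) is licensed in coda position; onsets are limited to one consonant).
Deleting the stranded consonants removes /ʔ/, /f/, /g/, /l/.

ðɛlʊdo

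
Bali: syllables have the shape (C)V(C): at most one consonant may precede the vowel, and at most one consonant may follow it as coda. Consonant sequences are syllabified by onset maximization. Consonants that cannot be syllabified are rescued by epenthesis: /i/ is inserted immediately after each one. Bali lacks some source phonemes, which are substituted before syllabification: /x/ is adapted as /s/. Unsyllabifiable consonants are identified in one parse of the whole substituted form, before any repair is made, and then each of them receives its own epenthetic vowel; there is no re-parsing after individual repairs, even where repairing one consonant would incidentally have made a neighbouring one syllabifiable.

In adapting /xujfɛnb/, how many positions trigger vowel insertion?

After substitution the input is /sujfɛnb/.
The unsyllabifiable consonants are /b/; each receives one epenthetic vowel.

1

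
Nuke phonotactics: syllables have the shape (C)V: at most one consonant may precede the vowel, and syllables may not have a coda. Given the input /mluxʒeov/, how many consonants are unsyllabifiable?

3

Syllabifying with onset maximization leaves /m/, /x/, /v/ stranded (no codas are permitted; onsets are limited to one consonant).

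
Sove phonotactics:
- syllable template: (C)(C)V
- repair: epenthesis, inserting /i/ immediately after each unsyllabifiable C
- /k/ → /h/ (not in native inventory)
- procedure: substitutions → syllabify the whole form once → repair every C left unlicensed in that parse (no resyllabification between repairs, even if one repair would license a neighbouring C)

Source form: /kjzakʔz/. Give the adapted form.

hijzahiʔizi

Substitution: /k/ → /h/, giving /hjzahʔz/.
Syllabifying with onset maximization leaves /h/, /h/, /ʔ/, /z/ stranded (no codas are permitted; onsets may contain at most 2 consonants).
Each unlicensed consonant becomes the onset of a new syllable: /h/ → /hi/, /h/ → /hi/, /ʔ/ → /ʔi/, /z/ → /zi/.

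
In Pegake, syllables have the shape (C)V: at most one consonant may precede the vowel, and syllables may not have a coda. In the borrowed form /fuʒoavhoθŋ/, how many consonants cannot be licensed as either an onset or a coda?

The consonants /v/, /θ/, /ŋ/ cannot be parsed into a legal (C)V syllable (no codas are permitted; onsets are limited to one consonant).

3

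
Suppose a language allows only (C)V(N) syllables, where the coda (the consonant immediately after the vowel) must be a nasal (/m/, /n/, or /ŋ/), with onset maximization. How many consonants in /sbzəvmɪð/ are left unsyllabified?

Syllabifying with onset maximization leaves /s/, /b/, /v/, /ð/ stranded (only a nasal (/m/, /n/, or /ŋ/) is licensed in coda position; onsets are limited to one consonant).

4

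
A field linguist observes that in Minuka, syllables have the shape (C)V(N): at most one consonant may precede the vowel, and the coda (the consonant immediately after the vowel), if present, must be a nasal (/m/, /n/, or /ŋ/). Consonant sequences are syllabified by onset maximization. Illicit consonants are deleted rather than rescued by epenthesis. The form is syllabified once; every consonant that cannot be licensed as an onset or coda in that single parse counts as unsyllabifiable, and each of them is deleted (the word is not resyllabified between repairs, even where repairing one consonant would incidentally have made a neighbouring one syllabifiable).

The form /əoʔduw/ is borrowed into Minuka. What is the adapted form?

Syllabifying with onset maximization leaves /ʔ/, /w/ stranded (only a nasal (/m/, /n/, or /ŋ/) is licensed in coda position; onsets are limited to one consonant).
Deletion applies to /ʔ/, /w/.

əodu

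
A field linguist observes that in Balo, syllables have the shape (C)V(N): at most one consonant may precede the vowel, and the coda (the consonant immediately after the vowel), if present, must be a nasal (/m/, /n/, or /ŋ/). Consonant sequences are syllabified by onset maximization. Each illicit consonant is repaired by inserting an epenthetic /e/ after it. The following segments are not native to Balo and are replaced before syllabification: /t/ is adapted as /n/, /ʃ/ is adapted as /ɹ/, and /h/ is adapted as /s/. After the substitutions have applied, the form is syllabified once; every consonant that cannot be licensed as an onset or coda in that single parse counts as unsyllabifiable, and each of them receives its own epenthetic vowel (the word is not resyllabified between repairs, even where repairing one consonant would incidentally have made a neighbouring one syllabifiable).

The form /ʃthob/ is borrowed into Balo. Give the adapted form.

ɹenesobe

Substitution: /ʃ/ → /ɹ/, /t/ → /n/, /h/ → /s/, giving /ɹnsob/.
Syllabifying with onset maximization leaves /ɹ/, /n/, /b/ stranded (only a nasal (/m/, /n/, or /ŋ/) is licensed in coda position; onsets are limited to one consonant).
Epenthesis after each stranded consonant: /ɹ/ → /ɹe/, /n/ → /ne/, /b/ → /be/.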